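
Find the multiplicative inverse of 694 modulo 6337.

557

Run the extended Euclidean algorithm:
6337 = 9·694 + 91
694 = 7·91 + 57
91 = 1·57 + 34
57 = 1·34 + 23
34 = 1·23 + 11
23 = 2·11 + 1
11 = 11·1 + 0
gcd(694, 6337) = 1, so the inverse exists.
Bézout: 1 = −61·6337 + 557·694.
So 694⁻¹ ≡ 557 (mod 6337).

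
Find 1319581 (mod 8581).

1319581 = 153×8581 + 6688, so 1319581 ≡ 6688 (mod 8581).

6688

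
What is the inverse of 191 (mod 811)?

Apply the Euclidean algorithm and back-substitute:
811 = 4*191 + 47
191 = 4*47 + 3
47 = 15*3 + 2
3 = 1*2 + 1
2 = 2*1 + 0
gcd(191, 811) = 1, so the inverse exists.
Bézout: 1 = −65*811 + 276*191.
So 191⁻¹ ≡ 276 (mod 811).

276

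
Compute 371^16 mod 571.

371^1 ≡ 371 (mod 571)
371^2 ≡ 371^2 = 137641 ≡ 30 (mod 571)
371^4 ≡ 30^2 = 900 ≡ 329 (mod 571)
371^8 ≡ 329^2 = 108241 ≡ 322 (mod 571)
371^16 ≡ 322^2 = 103684 ≡ 333 (mod 571)
So 371^16 ≡ 333 (mod 571).

333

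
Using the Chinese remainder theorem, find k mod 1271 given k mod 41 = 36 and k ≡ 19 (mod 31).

856

41⁻¹ mod 31: 41*28 ≡ 1 (mod 31), so 41⁻¹ ≡ 28.
k = 36 + 41*((19 − 36)*28 mod 31) = 36 + 41*20 = 856.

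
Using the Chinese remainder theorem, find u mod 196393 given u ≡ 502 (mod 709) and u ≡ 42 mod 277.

99762

709⁻¹ mod 277: 709·84 ≡ 1 (mod 277), so 709⁻¹ ≡ 84.
u = 502 + 709·((42 − 502)·84 mod 277) = 502 + 709·140 = 99762.
Check: 99762 mod 709 = 502, 99762 mod 277 = 42. ✓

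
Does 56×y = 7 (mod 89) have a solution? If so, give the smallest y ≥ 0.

78

gcd(56, 89) = 1, so a unique solution mod 89 exists.
56⁻¹ ≡ 62 (mod 89).
y ≡ 62×7 ≡ 78 (mod 89).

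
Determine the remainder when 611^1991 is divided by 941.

Compute successive squares:
1991 in binary is 11111000111, i.e. 1991 = 1024 + 512 + 256 + 128 + 64 + 4 + 2 + 1.
611^1 ≡ 611 (mod 941)
611^2 ≡ 611^2 = 373321 ≡ 685 (mod 941)
611^4 ≡ 685^2 = 469225 ≡ 607 (mod 941)
611^8 ≡ 607^2 = 368449 ≡ 518 (mod 941)
611^16 ≡ 518^2 = 268324 ≡ 139 (mod 941)
611^32 ≡ 139^2 = 19321 ≡ 501 (mod 941)
611^64 ≡ 501^2 = 251001 ≡ 695 (mod 941)
611^128 ≡ 695^2 = 483025 ≡ 292 (mod 941)
611^256 ≡ 292^2 = 85264 ≡ 574 (mod 941)
611^512 ≡ 574^2 = 329476 ≡ 126 (mod 941)
611^1024 ≡ 126^2 = 15876 ≡ 820 (mod 941)
611^1991 = 611^1024 × 611^512 × 611^256 × 611^128 × 611^64 × 611^4 × 611^2 × 611^1 ≡ 820 × 126 × 574 × 292 × 695 × 607 × 685 × 611 (mod 941).
Accumulate the product:
820 × 126 = 103320 ≡ 751
751 × 574 = 431074 ≡ 96
96 × 292 = 28032 ≡ 743
743 × 695 = 516385 ≡ 717
717 × 607 = 435219 ≡ 477
477 × 685 = 326745 ≡ 218
218 × 611 = 133198 ≡ 517

517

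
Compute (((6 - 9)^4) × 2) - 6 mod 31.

1

6 - 9 = -3 ≡ 28 (mod 31)
(28)^4 ≡ 19 (mod 31)
19 × 2 = 38 ≡ 7 (mod 31)
7 - 6 = 1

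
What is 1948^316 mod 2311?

By square-and-multiply:
316 in binary is 100111100, i.e. 316 = 256 + 32 + 16 + 8 + 4.
1948^1 ≡ 1948 (mod 2311)
1948^2 ≡ 1948^2 = 3794704 ≡ 42 (mod 2311)
1948^4 ≡ 42^2 = 1764 (mod 2311)
1948^8 ≡ 1764^2 = 3111696 ≡ 1090 (mod 2311)
1948^16 ≡ 1090^2 = 1188100 ≡ 246 (mod 2311)
1948^32 ≡ 246^2 = 60516 ≡ 430 (mod 2311)
1948^64 ≡ 430^2 = 184900 ≡ 20 (mod 2311)
1948^128 ≡ 20^2 = 400 (mod 2311)
1948^256 ≡ 400^2 = 160000 ≡ 541 (mod 2311)
1948^316 = 1948^256 * 1948^32 * 1948^16 * 1948^8 * 1948^4 ≡ 541 * 430 * 246 * 1090 * 1764 (mod 2311).
Accumulate the product:
541 * 430 = 232630 ≡ 1530
1530 * 246 = 376380 ≡ 1998
1998 * 1090 = 2177820 ≡ 858
858 * 1764 = 1513512 ≡ 2118

2118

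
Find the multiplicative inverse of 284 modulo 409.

409 = 1·284 + 125
284 = 2·125 + 34
125 = 3·34 + 23
34 = 1·23 + 11
23 = 2·11 + 1
11 = 11·1 + 0
gcd(284, 409) = 1, so the inverse exists.
Back-substitute for 1:
1 = 1·23 − 2·11
  = −2·34 + 3·23
  = 3·125 − 11·34
  = −11·284 + 25·125
  = 25·409 − 36·284
So 284⁻¹ ≡ −36 ≡ 373 (mod 409).

373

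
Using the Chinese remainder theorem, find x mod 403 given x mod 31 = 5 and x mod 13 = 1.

31⁻¹ mod 13: 31*8 ≡ 1 (mod 13), so 31⁻¹ ≡ 8.
x = 5 + 31*((1 − 5)*8 mod 13) = 5 + 31*7 = 222.

222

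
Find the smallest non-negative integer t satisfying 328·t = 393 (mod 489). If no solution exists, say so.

gcd(328, 489) = 1, so a unique solution mod 489 exists.
328⁻¹ ≡ 82 (mod 489).
t ≡ 82·393 ≡ 441 (mod 489).

441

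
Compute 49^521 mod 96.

Compute successive squares:
521 in binary is 1000001001, i.e. 521 = 512 + 8 + 1.
49^1 ≡ 49 (mod 96)
49^2 ≡ 49^2 = 2401 ≡ 1 (mod 96)
49^4 ≡ 1^2 = 1 (mod 96)
49^8 ≡ 1^2 = 1 (mod 96)
49^16 ≡ 1^2 = 1 (mod 96)
49^32 ≡ 1^2 = 1 (mod 96)
49^64 ≡ 1^2 = 1 (mod 96)
49^128 ≡ 1^2 = 1 (mod 96)
49^256 ≡ 1^2 = 1 (mod 96)
49^512 ≡ 1^2 = 1 (mod 96)
49^521 = 49^512 × 49^8 × 49^1 ≡ 1 × 1 × 49 (mod 96).
Accumulate the product:
1 × 1 = 1
1 × 49 = 49

49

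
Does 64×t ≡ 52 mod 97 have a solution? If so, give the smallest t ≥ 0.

19

gcd(64, 97) = 1, so a unique solution mod 97 exists.
64⁻¹ ≡ 47 (mod 97).
t ≡ 47×52 ≡ 19 (mod 97).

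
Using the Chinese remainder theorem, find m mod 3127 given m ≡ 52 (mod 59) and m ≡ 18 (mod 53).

59⁻¹ mod 53: 59×9 ≡ 1 (mod 53), so 59⁻¹ ≡ 9.
m = 52 + 59×((18 − 52)×9 mod 53) = 52 + 59×12 = 760.
Check: 760 mod 59 = 52, 760 mod 53 = 18. ✓

760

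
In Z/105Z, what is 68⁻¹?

17

105 = 1×68 + 37
68 = 1×37 + 31
37 = 1×31 + 6
31 = 5×6 + 1
6 = 6×1 + 0
gcd(68, 105) = 1, so the inverse exists.
Back-substitute for 1:
1 = 1×31 − 5×6
  = −5×37 + 6×31
  = 6×68 − 11×37
  = −11×105 + 17×68
So 68⁻¹ ≡ 17 (mod 105).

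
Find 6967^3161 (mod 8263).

1391

Using repeated squaring:
3161 in binary is 110001011001, i.e. 3161 = 2048 + 1024 + 64 + 16 + 8 + 1.
6967^1 ≡ 6967 (mod 8263)
6967^2 ≡ 6967^2 = 48539089 ≡ 2227 (mod 8263)
6967^4 ≡ 2227^2 = 4959529 ≡ 1729 (mod 8263)
6967^8 ≡ 1729^2 = 2989441 ≡ 6498 (mod 8263)
6967^16 ≡ 6498^2 = 42224004 ≡ 74 (mod 8263)
6967^32 ≡ 74^2 = 5476 (mod 8263)
6967^64 ≡ 5476^2 = 29986576 ≡ 149 (mod 8263)
6967^128 ≡ 149^2 = 22201 ≡ 5675 (mod 8263)
6967^256 ≡ 5675^2 = 32205625 ≡ 4714 (mod 8263)
6967^512 ≡ 4714^2 = 22221796 ≡ 2589 (mod 8263)
6967^1024 ≡ 2589^2 = 6702921 ≡ 1628 (mod 8263)
6967^2048 ≡ 1628^2 = 2650384 ≡ 6224 (mod 8263)
6967^3161 = 6967^2048 × 6967^1024 × 6967^64 × 6967^16 × 6967^8 × 6967^1 ≡ 6224 × 1628 × 149 × 74 × 6498 × 6967 (mod 8263).
Accumulate the product:
6224 × 1628 = 10132672 ≡ 2234
2234 × 149 = 332866 ≡ 2346
2346 × 74 = 173604 ≡ 81
81 × 6498 = 526338 ≡ 5769
5769 × 6967 = 40192623 ≡ 1391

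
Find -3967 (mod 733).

431

-3967 = -6*733 + 431, so -3967 ≡ 431 (mod 733).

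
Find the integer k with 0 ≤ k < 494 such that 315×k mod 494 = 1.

494 = 1·315 + 179
315 = 1·179 + 136
179 = 1·136 + 43
136 = 3·43 + 7
43 = 6·7 + 1
7 = 7·1 + 0
gcd(315, 494) = 1, so the inverse exists.
Back-substitute for 1:
1 = 1·43 − 6·7
  = −6·136 + 19·43
  = 19·179 − 25·136
  = −25·315 + 44·179
  = 44·494 − 69·315
So 315⁻¹ ≡ −69 ≡ 425 (mod 494).

425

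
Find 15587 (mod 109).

15587 = 143·109 + 0, so 15587 ≡ 0 (mod 109).

0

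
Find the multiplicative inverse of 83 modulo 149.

79

By the extended Euclidean algorithm:
149 = 1*83 + 66
83 = 1*66 + 17
66 = 3*17 + 15
17 = 1*15 + 2
15 = 7*2 + 1
2 = 2*1 + 0
gcd(83, 149) = 1, so the inverse exists.
Back-substitute for 1:
1 = 1*15 − 7*2
  = −7*17 + 8*15
  = 8*66 − 31*17
  = −31*83 + 39*66
  = 39*149 − 70*83
So 83⁻¹ ≡ −70 ≡ 79 (mod 149).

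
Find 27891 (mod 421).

105

27891 = 66×421 + 105, so 27891 ≡ 105 (mod 421).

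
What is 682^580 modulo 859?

845

Compute successive squares:
580 in binary is 1001000100, i.e. 580 = 512 + 64 + 4.
682^1 ≡ 682 (mod 859)
682^2 ≡ 682^2 = 465124 ≡ 405 (mod 859)
682^4 ≡ 405^2 = 164025 ≡ 815 (mod 859)
682^8 ≡ 815^2 = 664225 ≡ 218 (mod 859)
682^16 ≡ 218^2 = 47524 ≡ 279 (mod 859)
682^32 ≡ 279^2 = 77841 ≡ 531 (mod 859)
682^64 ≡ 531^2 = 281961 ≡ 209 (mod 859)
682^128 ≡ 209^2 = 43681 ≡ 731 (mod 859)
682^256 ≡ 731^2 = 534361 ≡ 63 (mod 859)
682^512 ≡ 63^2 = 3969 ≡ 533 (mod 859)
682^580 = 682^512 * 682^64 * 682^4 ≡ 533 * 209 * 815 (mod 859).
Accumulate the product:
533 * 209 = 111397 ≡ 586
586 * 815 = 477590 ≡ 845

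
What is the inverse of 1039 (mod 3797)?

2898

By the extended Euclidean algorithm:
3797 = 3×1039 + 680
1039 = 1×680 + 359
680 = 1×359 + 321
359 = 1×321 + 38
321 = 8×38 + 17
38 = 2×17 + 4
17 = 4×4 + 1
4 = 4×1 + 0
gcd(1039, 3797) = 1, so the inverse exists.
Bézout: 1 = 246×3797 − 899×1039.
So 1039⁻¹ ≡ −899 ≡ 2898 (mod 3797).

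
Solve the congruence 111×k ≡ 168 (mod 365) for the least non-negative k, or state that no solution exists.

258

gcd(111, 365) = 1, so a unique solution mod 365 exists.
111⁻¹ ≡ 171 (mod 365).
k ≡ 171×168 ≡ 258 (mod 365).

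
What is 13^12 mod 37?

10

12 in binary is 1100, i.e. 12 = 8 + 4.
13^1 ≡ 13 (mod 37)
13^2 ≡ 13^2 = 169 ≡ 21 (mod 37)
13^4 ≡ 21^2 = 441 ≡ 34 (mod 37)
13^8 ≡ 34^2 = 1156 ≡ 9 (mod 37)
13^12 = 13^8 · 13^4 ≡ 9 · 34 (mod 37).
9 · 34 = 306 ≡ 10 (mod 37).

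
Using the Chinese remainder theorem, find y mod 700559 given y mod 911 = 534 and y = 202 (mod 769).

911⁻¹ mod 769: 911*417 ≡ 1 (mod 769), so 911⁻¹ ≡ 417.
y = 534 + 911*((202 − 534)*417 mod 769) = 534 + 911*745 = 679229.

679229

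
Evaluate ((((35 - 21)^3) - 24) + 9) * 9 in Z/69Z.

66

35 - 21 = 14
(14)^3 ≡ 53 (mod 69)
53 - 24 = 29
29 + 9 = 38
38 * 9 = 342 ≡ 66 (mod 69)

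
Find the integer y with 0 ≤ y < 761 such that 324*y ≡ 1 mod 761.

Apply the Euclidean algorithm and back-substitute:
761 = 2*324 + 113
324 = 2*113 + 98
113 = 1*98 + 15
98 = 6*15 + 8
15 = 1*8 + 7
8 = 1*7 + 1
7 = 7*1 + 0
gcd(324, 761) = 1, so the inverse exists.
Bézout: 1 = −43*761 + 101*324.
So 324⁻¹ ≡ 101 (mod 761).

101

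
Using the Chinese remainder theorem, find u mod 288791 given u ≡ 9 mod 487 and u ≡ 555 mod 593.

487⁻¹ mod 593: 487*386 ≡ 1 (mod 593), so 487⁻¹ ≡ 386.
u = 9 + 487*((555 − 9)*386 mod 593) = 9 + 487*241 = 117376.

117376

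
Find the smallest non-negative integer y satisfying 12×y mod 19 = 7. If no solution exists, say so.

18

gcd(12, 19) = 1, so a unique solution mod 19 exists.
12⁻¹ ≡ 8 (mod 19).
y ≡ 8×7 ≡ 18 (mod 19).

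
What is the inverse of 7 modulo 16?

Apply the Euclidean algorithm and back-substitute:
16 = 2·7 + 2
7 = 3·2 + 1
2 = 2·1 + 0
gcd(7, 16) = 1, so the inverse exists.
Bézout: 1 = −3·16 + 7·7.
So 7⁻¹ ≡ 7 (mod 16).

7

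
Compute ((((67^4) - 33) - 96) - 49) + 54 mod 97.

23

(67)^4 ≡ 50 (mod 97)
50 - 33 = 17
17 - 96 = -79 ≡ 18 (mod 97)
18 - 49 = -31 ≡ 66 (mod 97)
66 + 54 = 120 ≡ 23 (mod 97)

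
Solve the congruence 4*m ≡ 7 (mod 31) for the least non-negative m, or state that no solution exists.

25

gcd(4, 31) = 1, so a unique solution mod 31 exists.
4⁻¹ ≡ 8 (mod 31).
m ≡ 8*7 ≡ 25 (mod 31).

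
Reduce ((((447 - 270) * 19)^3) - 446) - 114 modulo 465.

447 - 270 = 177
177 * 19 = 3363 ≡ 108 (mod 465)
(108)^3 ≡ 27 (mod 465)
27 - 446 = -419 ≡ 46 (mod 465)
46 - 114 = -68 ≡ 397 (mod 465)

397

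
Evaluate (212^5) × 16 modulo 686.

204

(212)^5 ≡ 270 (mod 686)
270 × 16 = 4320 ≡ 204 (mod 686)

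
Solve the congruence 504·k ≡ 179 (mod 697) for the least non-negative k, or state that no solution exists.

gcd(504, 697) = 1, so a unique solution mod 697 exists.
504⁻¹ ≡ 65 (mod 697).
k ≡ 65·179 ≡ 483 (mod 697).

483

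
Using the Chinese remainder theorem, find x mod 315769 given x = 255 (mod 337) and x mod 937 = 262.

269181

337⁻¹ mod 937: 337*114 ≡ 1 (mod 937), so 337⁻¹ ≡ 114.
x = 255 + 337*((262 − 255)*114 mod 937) = 255 + 337*798 = 269181.
Check: 269181 mod 337 = 255, 269181 mod 937 = 262. ✓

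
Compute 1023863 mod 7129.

1023863 = 143*7129 + 4416, so 1023863 ≡ 4416 (mod 7129).

4416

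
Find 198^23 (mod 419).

251

Compute successive squares:
23 in binary is 10111, i.e. 23 = 16 + 4 + 2 + 1.
198^1 ≡ 198 (mod 419)
198^2 ≡ 198^2 = 39204 ≡ 237 (mod 419)
198^4 ≡ 237^2 = 56169 ≡ 23 (mod 419)
198^8 ≡ 23^2 = 529 ≡ 110 (mod 419)
198^16 ≡ 110^2 = 12100 ≡ 368 (mod 419)
198^23 = 198^16 · 198^4 · 198^2 · 198^1 ≡ 368 · 23 · 237 · 198 (mod 419).
Accumulate the product:
368 · 23 = 8464 ≡ 84
84 · 237 = 19908 ≡ 215
215 · 198 = 42570 ≡ 251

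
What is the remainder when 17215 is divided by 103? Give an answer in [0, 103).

17215 = 167·103 + 14, so 17215 ≡ 14 (mod 103).

14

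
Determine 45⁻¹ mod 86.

65

86 = 1·45 + 41
45 = 1·41 + 4
41 = 10·4 + 1
4 = 4·1 + 0
gcd(45, 86) = 1, so the inverse exists.
Bézout: 1 = 11·86 − 21·45.
So 45⁻¹ ≡ −21 ≡ 65 (mod 86).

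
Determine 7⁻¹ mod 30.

30 = 4·7 + 2
7 = 3·2 + 1
2 = 2·1 + 0
gcd(7, 30) = 1, so the inverse exists.
Back-substitute for 1:
1 = 1·7 − 3·2
  = −3·30 + 13·7
So 7⁻¹ ≡ 13 (mod 30).

13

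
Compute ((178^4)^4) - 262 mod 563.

95

(178)^4 ≡ 127 (mod 563)
(127)^4 ≡ 357 (mod 563)
357 - 262 = 95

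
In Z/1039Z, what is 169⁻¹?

Run the extended Euclidean algorithm:
1039 = 6*169 + 25
169 = 6*25 + 19
25 = 1*19 + 6
19 = 3*6 + 1
6 = 6*1 + 0
gcd(169, 1039) = 1, so the inverse exists.
Bézout: 1 = −27*1039 + 166*169.
So 169⁻¹ ≡ 166 (mod 1039).

166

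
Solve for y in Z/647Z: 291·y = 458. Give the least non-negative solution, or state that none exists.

gcd(291, 647) = 1, so a unique solution mod 647 exists.
291⁻¹ ≡ 209 (mod 647).
y ≡ 209·458 ≡ 613 (mod 647).

613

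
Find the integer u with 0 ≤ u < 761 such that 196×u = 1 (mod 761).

761 = 3*196 + 173
196 = 1*173 + 23
173 = 7*23 + 12
23 = 1*12 + 11
12 = 1*11 + 1
11 = 11*1 + 0
gcd(196, 761) = 1, so the inverse exists.
Back-substitute for 1:
1 = 1*12 − 1*11
  = −1*23 + 2*12
  = 2*173 − 15*23
  = −15*196 + 17*173
  = 17*761 − 66*196
So 196⁻¹ ≡ −66 ≡ 695 (mod 761).

695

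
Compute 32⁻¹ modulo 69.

Run the extended Euclidean algorithm:
69 = 2*32 + 5
32 = 6*5 + 2
5 = 2*2 + 1
2 = 2*1 + 0
gcd(32, 69) = 1, so the inverse exists.
Back-substitute for 1:
1 = 1*5 − 2*2
  = −2*32 + 13*5
  = 13*69 − 28*32
So 32⁻¹ ≡ −28 ≡ 41 (mod 69).

41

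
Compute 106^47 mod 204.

64

106^1 ≡ 106 (mod 204)
106^2 ≡ 106^2 = 11236 ≡ 16 (mod 204)
106^4 ≡ 16^2 = 256 ≡ 52 (mod 204)
106^8 ≡ 52^2 = 2704 ≡ 52 (mod 204)
106^16 ≡ 52^2 = 2704 ≡ 52 (mod 204)
106^32 ≡ 52^2 = 2704 ≡ 52 (mod 204)
106^47 = 106^32 × 106^8 × 106^4 × 106^2 × 106^1 ≡ 52 × 52 × 52 × 16 × 106 (mod 204).
Accumulate the product:
52 × 52 = 2704 ≡ 52
52 × 52 = 2704 ≡ 52
52 × 16 = 832 ≡ 16
16 × 106 = 1696 ≡ 64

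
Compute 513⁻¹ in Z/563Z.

304

Apply the Euclidean algorithm and back-substitute:
563 = 1×513 + 50
513 = 10×50 + 13
50 = 3×13 + 11
13 = 1×11 + 2
11 = 5×2 + 1
2 = 2×1 + 0
gcd(513, 563) = 1, so the inverse exists.
Bézout: 1 = 236×563 − 259×513.
So 513⁻¹ ≡ −259 ≡ 304 (mod 563).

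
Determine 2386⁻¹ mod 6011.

980

By the extended Euclidean algorithm:
6011 = 2×2386 + 1239
2386 = 1×1239 + 1147
1239 = 1×1147 + 92
1147 = 12×92 + 43
92 = 2×43 + 6
43 = 7×6 + 1
6 = 6×1 + 0
gcd(2386, 6011) = 1, so the inverse exists.
Bézout: 1 = −389×6011 + 980×2386.
So 2386⁻¹ ≡ 980 (mod 6011).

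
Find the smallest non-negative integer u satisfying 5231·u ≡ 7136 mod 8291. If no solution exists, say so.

gcd(5231, 8291) = 1, so a unique solution mod 8291 exists.
5231⁻¹ ≡ 5232 (mod 8291).
u ≡ 5232·7136 ≡ 1179 (mod 8291).

1179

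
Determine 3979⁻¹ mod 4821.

By the extended Euclidean algorithm:
4821 = 1·3979 + 842
3979 = 4·842 + 611
842 = 1·611 + 231
611 = 2·231 + 149
231 = 1·149 + 82
149 = 1·82 + 67
82 = 1·67 + 15
67 = 4·15 + 7
15 = 2·7 + 1
7 = 7·1 + 0
gcd(3979, 4821) = 1, so the inverse exists.
Bézout: 1 = 534·4821 − 647·3979.
So 3979⁻¹ ≡ −647 ≡ 4174 (mod 4821).

4174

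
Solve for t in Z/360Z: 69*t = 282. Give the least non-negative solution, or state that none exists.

98

gcd(69, 360) = 3, and 3 | 282, so solutions exist.
Divide through by 3: 23*t ≡ 94 mod 120.
23⁻¹ ≡ 47 (mod 120).
t ≡ 47*94 ≡ 98 (mod 120).
The smallest non-negative solution is t = 98.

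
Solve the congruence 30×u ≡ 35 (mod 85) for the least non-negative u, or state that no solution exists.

gcd(30, 85) = 5, and 5 | 35, so solutions exist.
Divide through by 5: 6×u ≡ 7 mod 17.
6⁻¹ ≡ 3 (mod 17).
u ≡ 3×7 ≡ 4 (mod 17).
The smallest non-negative solution is u = 4.

4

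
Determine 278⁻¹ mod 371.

367

Run the extended Euclidean algorithm:
371 = 1·278 + 93
278 = 2·93 + 92
93 = 1·92 + 1
92 = 92·1 + 0
gcd(278, 371) = 1, so the inverse exists.
Back-substitute for 1:
1 = 1·93 − 1·92
  = −1·278 + 3·93
  = 3·371 − 4·278
So 278⁻¹ ≡ −4 ≡ 367 (mod 371).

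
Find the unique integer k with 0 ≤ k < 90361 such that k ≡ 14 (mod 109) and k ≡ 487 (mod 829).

9606

109⁻¹ mod 829: 109·540 ≡ 1 (mod 829), so 109⁻¹ ≡ 540.
k = 14 + 109·((487 − 14)·540 mod 829) = 14 + 109·88 = 9606.
Check: 9606 mod 109 = 14, 9606 mod 829 = 487. ✓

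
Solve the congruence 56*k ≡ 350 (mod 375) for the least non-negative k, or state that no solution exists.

100

gcd(56, 375) = 1, so a unique solution mod 375 exists.
56⁻¹ ≡ 221 (mod 375).
k ≡ 221*350 ≡ 100 (mod 375).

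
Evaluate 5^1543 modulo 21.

By square-and-multiply:
1543 in binary is 11000000111, i.e. 1543 = 1024 + 512 + 4 + 2 + 1.
5^1 ≡ 5 (mod 21)
5^2 ≡ 5^2 = 25 ≡ 4 (mod 21)
5^4 ≡ 4^2 = 16 (mod 21)
5^8 ≡ 16^2 = 256 ≡ 4 (mod 21)
5^16 ≡ 4^2 = 16 (mod 21)
5^32 ≡ 16^2 = 256 ≡ 4 (mod 21)
5^64 ≡ 4^2 = 16 (mod 21)
5^128 ≡ 16^2 = 256 ≡ 4 (mod 21)
5^256 ≡ 4^2 = 16 (mod 21)
5^512 ≡ 16^2 = 256 ≡ 4 (mod 21)
5^1024 ≡ 4^2 = 16 (mod 21)
5^1543 = 5^1024 × 5^512 × 5^4 × 5^2 × 5^1 ≡ 16 × 4 × 16 × 4 × 5 (mod 21).
Accumulate the product:
16 × 4 = 64 ≡ 1
1 × 16 = 16
16 × 4 = 64 ≡ 1
1 × 5 = 5

5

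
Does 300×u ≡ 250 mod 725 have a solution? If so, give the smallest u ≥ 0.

25

gcd(300, 725) = 25, and 25 | 250, so solutions exist.
Divide through by 25: 12×u mod 29 = 10.
12⁻¹ ≡ 17 (mod 29).
u ≡ 17×10 ≡ 25 (mod 29).
The smallest non-negative solution is u = 25.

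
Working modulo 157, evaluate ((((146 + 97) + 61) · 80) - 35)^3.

146 + 97 = 243 ≡ 86 (mod 157)
86 + 61 = 147
147 · 80 = 11760 ≡ 142 (mod 157)
142 - 35 = 107
(107)^3 ≡ 129 (mod 157)

129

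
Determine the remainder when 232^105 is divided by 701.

603

By square-and-multiply:
105 in binary is 1101001, i.e. 105 = 64 + 32 + 8 + 1.
232^1 ≡ 232 (mod 701)
232^2 ≡ 232^2 = 53824 ≡ 548 (mod 701)
232^4 ≡ 548^2 = 300304 ≡ 276 (mod 701)
232^8 ≡ 276^2 = 76176 ≡ 468 (mod 701)
232^16 ≡ 468^2 = 219024 ≡ 312 (mod 701)
232^32 ≡ 312^2 = 97344 ≡ 606 (mod 701)
232^64 ≡ 606^2 = 367236 ≡ 613 (mod 701)
232^105 = 232^64 × 232^32 × 232^8 × 232^1 ≡ 613 × 606 × 468 × 232 (mod 701).
Accumulate the product:
613 × 606 = 371478 ≡ 649
649 × 468 = 303732 ≡ 199
199 × 232 = 46168 ≡ 603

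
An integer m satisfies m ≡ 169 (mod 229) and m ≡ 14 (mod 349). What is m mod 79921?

17115

229⁻¹ mod 349: 229*317 ≡ 1 (mod 349), so 229⁻¹ ≡ 317.
m = 169 + 229*((14 − 169)*317 mod 349) = 169 + 229*74 = 17115.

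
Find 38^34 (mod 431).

Compute successive squares:
34 in binary is 100010, i.e. 34 = 32 + 2.
38^1 ≡ 38 (mod 431)
38^2 ≡ 38^2 = 1444 ≡ 151 (mod 431)
38^4 ≡ 151^2 = 22801 ≡ 389 (mod 431)
38^8 ≡ 389^2 = 151321 ≡ 40 (mod 431)
38^16 ≡ 40^2 = 1600 ≡ 307 (mod 431)
38^32 ≡ 307^2 = 94249 ≡ 291 (mod 431)
38^34 = 38^32 · 38^2 ≡ 291 · 151 (mod 431).
291 · 151 = 43941 ≡ 410 (mod 431).

410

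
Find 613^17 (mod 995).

By square-and-multiply:
17 in binary is 10001, i.e. 17 = 16 + 1.
613^1 ≡ 613 (mod 995)
613^2 ≡ 613^2 = 375769 ≡ 654 (mod 995)
613^4 ≡ 654^2 = 427716 ≡ 861 (mod 995)
613^8 ≡ 861^2 = 741321 ≡ 46 (mod 995)
613^16 ≡ 46^2 = 2116 ≡ 126 (mod 995)
613^17 = 613^16 · 613^1 ≡ 126 · 613 (mod 995).
126 · 613 = 77238 ≡ 623 (mod 995).

623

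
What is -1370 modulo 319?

225

-1370 = -5·319 + 225, so -1370 ≡ 225 (mod 319).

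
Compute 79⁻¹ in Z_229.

Run the extended Euclidean algorithm:
229 = 2*79 + 71
79 = 1*71 + 8
71 = 8*8 + 7
8 = 1*7 + 1
7 = 7*1 + 0
gcd(79, 229) = 1, so the inverse exists.
Back-substitute for 1:
1 = 1*8 − 1*7
  = −1*71 + 9*8
  = 9*79 − 10*71
  = −10*229 + 29*79
So 79⁻¹ ≡ 29 (mod 229).

29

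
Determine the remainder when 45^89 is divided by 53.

By square-and-multiply:
89 in binary is 1011001, i.e. 89 = 64 + 16 + 8 + 1.
45^1 ≡ 45 (mod 53)
45^2 ≡ 45^2 = 2025 ≡ 11 (mod 53)
45^4 ≡ 11^2 = 121 ≡ 15 (mod 53)
45^8 ≡ 15^2 = 225 ≡ 13 (mod 53)
45^16 ≡ 13^2 = 169 ≡ 10 (mod 53)
45^32 ≡ 10^2 = 100 ≡ 47 (mod 53)
45^64 ≡ 47^2 = 2209 ≡ 36 (mod 53)
45^89 = 45^64 * 45^16 * 45^8 * 45^1 ≡ 36 * 10 * 13 * 45 (mod 53).
Accumulate the product:
36 * 10 = 360 ≡ 42
42 * 13 = 546 ≡ 16
16 * 45 = 720 ≡ 31

31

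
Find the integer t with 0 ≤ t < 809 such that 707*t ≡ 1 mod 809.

By the extended Euclidean algorithm:
809 = 1*707 + 102
707 = 6*102 + 95
102 = 1*95 + 7
95 = 13*7 + 4
7 = 1*4 + 3
4 = 1*3 + 1
3 = 3*1 + 0
gcd(707, 809) = 1, so the inverse exists.
Back-substitute for 1:
1 = 1*4 − 1*3
  = −1*7 + 2*4
  = 2*95 − 27*7
  = −27*102 + 29*95
  = 29*707 − 201*102
  = −201*809 + 230*707
So 707⁻¹ ≡ 230 (mod 809).

230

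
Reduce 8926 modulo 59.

17

8926 = 151*59 + 17, so 8926 ≡ 17 (mod 59).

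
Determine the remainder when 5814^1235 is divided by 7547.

3822

1235 in binary is 10011010011, i.e. 1235 = 1024 + 128 + 64 + 16 + 2 + 1.
5814^1 ≡ 5814 (mod 7547)
5814^2 ≡ 5814^2 = 33802596 ≡ 7130 (mod 7547)
5814^4 ≡ 7130^2 = 50836900 ≡ 308 (mod 7547)
5814^8 ≡ 308^2 = 94864 ≡ 4300 (mod 7547)
5814^16 ≡ 4300^2 = 18490000 ≡ 7397 (mod 7547)
5814^32 ≡ 7397^2 = 54715609 ≡ 7406 (mod 7547)
5814^64 ≡ 7406^2 = 54848836 ≡ 4787 (mod 7547)
5814^128 ≡ 4787^2 = 22915369 ≡ 2677 (mod 7547)
5814^256 ≡ 2677^2 = 7166329 ≡ 4226 (mod 7547)
5814^512 ≡ 4226^2 = 17859076 ≡ 2874 (mod 7547)
5814^1024 ≡ 2874^2 = 8259876 ≡ 3458 (mod 7547)
5814^1235 = 5814^1024 × 5814^128 × 5814^64 × 5814^16 × 5814^2 × 5814^1 ≡ 3458 × 2677 × 4787 × 7397 × 7130 × 5814 (mod 7547).
Accumulate the product:
3458 × 2677 = 9257066 ≡ 4444
4444 × 4787 = 21273428 ≡ 5982
5982 × 7397 = 44248854 ≡ 793
793 × 7130 = 5654090 ≡ 1387
1387 × 5814 = 8064018 ≡ 3822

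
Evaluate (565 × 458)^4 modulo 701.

456

565 × 458 = 258770 ≡ 101 (mod 701)
(101)^4 ≡ 456 (mod 701)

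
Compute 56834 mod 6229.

773

56834 = 9·6229 + 773, so 56834 ≡ 773 (mod 6229).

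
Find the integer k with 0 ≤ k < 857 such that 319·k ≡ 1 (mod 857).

857 = 2*319 + 219
319 = 1*219 + 100
219 = 2*100 + 19
100 = 5*19 + 5
19 = 3*5 + 4
5 = 1*4 + 1
4 = 4*1 + 0
gcd(319, 857) = 1, so the inverse exists.
Back-substitute for 1:
1 = 1*5 − 1*4
  = −1*19 + 4*5
  = 4*100 − 21*19
  = −21*219 + 46*100
  = 46*319 − 67*219
  = −67*857 + 180*319
So 319⁻¹ ≡ 180 (mod 857).

180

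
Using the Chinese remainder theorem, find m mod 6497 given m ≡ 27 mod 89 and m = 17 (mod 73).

4032

89⁻¹ mod 73: 89·32 ≡ 1 (mod 73), so 89⁻¹ ≡ 32.
m = 27 + 89·((17 − 27)·32 mod 73) = 27 + 89·45 = 4032.
Check: 4032 mod 89 = 27, 4032 mod 73 = 17. ✓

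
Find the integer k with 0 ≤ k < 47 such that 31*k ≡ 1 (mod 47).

47 = 1·31 + 16
31 = 1·16 + 15
16 = 1·15 + 1
15 = 15·1 + 0
gcd(31, 47) = 1, so the inverse exists.
Bézout: 1 = 2·47 − 3·31.
So 31⁻¹ ≡ −3 ≡ 44 (mod 47).

44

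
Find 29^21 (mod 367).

21 in binary is 10101, i.e. 21 = 16 + 4 + 1.
29^1 ≡ 29 (mod 367)
29^2 ≡ 29^2 = 841 ≡ 107 (mod 367)
29^4 ≡ 107^2 = 11449 ≡ 72 (mod 367)
29^8 ≡ 72^2 = 5184 ≡ 46 (mod 367)
29^16 ≡ 46^2 = 2116 ≡ 281 (mod 367)
29^21 = 29^16 * 29^4 * 29^1 ≡ 281 * 72 * 29 (mod 367).
Accumulate the product:
281 * 72 = 20232 ≡ 47
47 * 29 = 1363 ≡ 262

262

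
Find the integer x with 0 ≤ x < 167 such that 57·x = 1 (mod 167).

126

167 = 2×57 + 53
57 = 1×53 + 4
53 = 13×4 + 1
4 = 4×1 + 0
gcd(57, 167) = 1, so the inverse exists.
Bézout: 1 = 14×167 − 41×57.
So 57⁻¹ ≡ −41 ≡ 126 (mod 167).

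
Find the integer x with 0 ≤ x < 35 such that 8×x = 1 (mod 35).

22

Run the extended Euclidean algorithm:
35 = 4×8 + 3
8 = 2×3 + 2
3 = 1×2 + 1
2 = 2×1 + 0
gcd(8, 35) = 1, so the inverse exists.
Bézout: 1 = 3×35 − 13×8.
So 8⁻¹ ≡ −13 ≡ 22 (mod 35).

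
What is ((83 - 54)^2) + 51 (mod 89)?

2

83 - 54 = 29
(29)^2 ≡ 40 (mod 89)
40 + 51 = 91 ≡ 2 (mod 89)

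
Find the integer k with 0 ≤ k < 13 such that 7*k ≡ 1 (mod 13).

2

Run the extended Euclidean algorithm:
13 = 1*7 + 6
7 = 1*6 + 1
6 = 6*1 + 0
gcd(7, 13) = 1, so the inverse exists.
Back-substitute for 1:
1 = 1*7 − 1*6
  = −1*13 + 2*7
So 7⁻¹ ≡ 2 (mod 13).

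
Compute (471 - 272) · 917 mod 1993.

471 - 272 = 199
199 · 917 = 182483 ≡ 1120 (mod 1993)

1120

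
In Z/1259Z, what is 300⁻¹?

256

Apply the Euclidean algorithm and back-substitute:
1259 = 4×300 + 59
300 = 5×59 + 5
59 = 11×5 + 4
5 = 1×4 + 1
4 = 4×1 + 0
gcd(300, 1259) = 1, so the inverse exists.
Bézout: 1 = −61×1259 + 256×300.
So 300⁻¹ ≡ 256 (mod 1259).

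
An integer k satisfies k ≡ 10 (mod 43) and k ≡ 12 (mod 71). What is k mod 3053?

225

43⁻¹ mod 71: 43·38 ≡ 1 (mod 71), so 43⁻¹ ≡ 38.
k = 10 + 43·((12 − 10)·38 mod 71) = 10 + 43·5 = 225.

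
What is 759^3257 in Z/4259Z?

3257 in binary is 110010111001, i.e. 3257 = 2048 + 1024 + 128 + 32 + 16 + 8 + 1.
759^1 ≡ 759 (mod 4259)
759^2 ≡ 759^2 = 576081 ≡ 1116 (mod 4259)
759^4 ≡ 1116^2 = 1245456 ≡ 1828 (mod 4259)
759^8 ≡ 1828^2 = 3341584 ≡ 2528 (mod 4259)
759^16 ≡ 2528^2 = 6390784 ≡ 2284 (mod 4259)
759^32 ≡ 2284^2 = 5216656 ≡ 3640 (mod 4259)
759^64 ≡ 3640^2 = 13249600 ≡ 4110 (mod 4259)
759^128 ≡ 4110^2 = 16892100 ≡ 906 (mod 4259)
759^256 ≡ 906^2 = 820836 ≡ 3108 (mod 4259)
759^512 ≡ 3108^2 = 9659664 ≡ 252 (mod 4259)
759^1024 ≡ 252^2 = 63504 ≡ 3878 (mod 4259)
759^2048 ≡ 3878^2 = 15038884 ≡ 355 (mod 4259)
759^3257 = 759^2048 * 759^1024 * 759^128 * 759^32 * 759^16 * 759^8 * 759^1 ≡ 355 * 3878 * 906 * 3640 * 2284 * 2528 * 759 (mod 4259).
Accumulate the product:
355 * 3878 = 1376690 ≡ 1033
1033 * 906 = 935898 ≡ 3177
3177 * 3640 = 11564280 ≡ 1095
1095 * 2284 = 2500980 ≡ 947
947 * 2528 = 2394016 ≡ 458
458 * 759 = 347622 ≡ 2643

2643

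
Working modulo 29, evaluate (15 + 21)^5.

16

15 + 21 = 36 ≡ 7 (mod 29)
(7)^5 ≡ 16 (mod 29)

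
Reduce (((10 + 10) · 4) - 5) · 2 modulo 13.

7

10 + 10 = 20 ≡ 7 (mod 13)
7 · 4 = 28 ≡ 2 (mod 13)
2 - 5 = -3 ≡ 10 (mod 13)
10 · 2 = 20 ≡ 7 (mod 13)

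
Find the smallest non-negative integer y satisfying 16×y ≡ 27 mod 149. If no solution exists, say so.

11

gcd(16, 149) = 1, so a unique solution mod 149 exists.
16⁻¹ ≡ 28 (mod 149).
y ≡ 28×27 ≡ 11 (mod 149).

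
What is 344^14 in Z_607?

227

Using repeated squaring:
14 in binary is 1110, i.e. 14 = 8 + 4 + 2.
344^1 ≡ 344 (mod 607)
344^2 ≡ 344^2 = 118336 ≡ 578 (mod 607)
344^4 ≡ 578^2 = 334084 ≡ 234 (mod 607)
344^8 ≡ 234^2 = 54756 ≡ 126 (mod 607)
344^14 = 344^8 · 344^4 · 344^2 ≡ 126 · 234 · 578 (mod 607).
Accumulate the product:
126 · 234 = 29484 ≡ 348
348 · 578 = 201144 ≡ 227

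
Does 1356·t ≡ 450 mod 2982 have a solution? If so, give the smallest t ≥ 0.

gcd(1356, 2982) = 6, and 6 | 450, so solutions exist.
Divide through by 6: 226·t mod 497 = 75.
226⁻¹ ≡ 11 (mod 497).
t ≡ 11·75 ≡ 328 (mod 497).
The smallest non-negative solution is t = 328.

328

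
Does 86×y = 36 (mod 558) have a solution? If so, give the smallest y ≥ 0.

gcd(86, 558) = 2, and 2 | 36, so solutions exist.
Divide through by 2: 43×y ≡ 18 (mod 279).
43⁻¹ ≡ 13 (mod 279).
y ≡ 13×18 ≡ 234 (mod 279).
The smallest non-negative solution is y = 234.

234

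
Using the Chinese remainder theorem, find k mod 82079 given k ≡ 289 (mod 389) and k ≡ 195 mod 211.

389⁻¹ mod 211: 389·179 ≡ 1 (mod 211), so 389⁻¹ ≡ 179.
k = 289 + 389·((195 − 289)·179 mod 211) = 289 + 389·54 = 21295.
Check: 21295 mod 389 = 289, 21295 mod 211 = 195. ✓

21295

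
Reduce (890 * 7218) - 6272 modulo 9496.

7948

890 * 7218 = 6424020 ≡ 4724 (mod 9496)
4724 - 6272 = -1548 ≡ 7948 (mod 9496)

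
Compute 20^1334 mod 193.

Compute successive squares:
1334 in binary is 10100110110, i.e. 1334 = 1024 + 256 + 32 + 16 + 4 + 2.
20^1 ≡ 20 (mod 193)
20^2 ≡ 20^2 = 400 ≡ 14 (mod 193)
20^4 ≡ 14^2 = 196 ≡ 3 (mod 193)
20^8 ≡ 3^2 = 9 (mod 193)
20^16 ≡ 9^2 = 81 (mod 193)
20^32 ≡ 81^2 = 6561 ≡ 192 (mod 193)
20^64 ≡ 192^2 = 36864 ≡ 1 (mod 193)
20^128 ≡ 1^2 = 1 (mod 193)
20^256 ≡ 1^2 = 1 (mod 193)
20^512 ≡ 1^2 = 1 (mod 193)
20^1024 ≡ 1^2 = 1 (mod 193)
20^1334 = 20^1024 · 20^256 · 20^32 · 20^16 · 20^4 · 20^2 ≡ 1 · 1 · 192 · 81 · 3 · 14 (mod 193).
Accumulate the product:
1 · 1 = 1
1 · 192 = 192
192 · 81 = 15552 ≡ 112
112 · 3 = 336 ≡ 143
143 · 14 = 2002 ≡ 72

72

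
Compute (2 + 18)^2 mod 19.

2 + 18 = 20 ≡ 1 (mod 19)
(1)^2 ≡ 1 (mod 19)

1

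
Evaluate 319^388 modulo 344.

By square-and-multiply:
388 in binary is 110000100, i.e. 388 = 256 + 128 + 4.
319^1 ≡ 319 (mod 344)
319^2 ≡ 319^2 = 101761 ≡ 281 (mod 344)
319^4 ≡ 281^2 = 78961 ≡ 185 (mod 344)
319^8 ≡ 185^2 = 34225 ≡ 169 (mod 344)
319^16 ≡ 169^2 = 28561 ≡ 9 (mod 344)
319^32 ≡ 9^2 = 81 (mod 344)
319^64 ≡ 81^2 = 6561 ≡ 25 (mod 344)
319^128 ≡ 25^2 = 625 ≡ 281 (mod 344)
319^256 ≡ 281^2 = 78961 ≡ 185 (mod 344)
319^388 = 319^256 * 319^128 * 319^4 ≡ 185 * 281 * 185 (mod 344).
Accumulate the product:
185 * 281 = 51985 ≡ 41
41 * 185 = 7585 ≡ 17

17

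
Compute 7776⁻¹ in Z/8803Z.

8803 = 1×7776 + 1027
7776 = 7×1027 + 587
1027 = 1×587 + 440
587 = 1×440 + 147
440 = 2×147 + 146
147 = 1×146 + 1
146 = 146×1 + 0
gcd(7776, 8803) = 1, so the inverse exists.
Bézout: 1 = −53×8803 + 60×7776.
So 7776⁻¹ ≡ 60 (mod 8803).

60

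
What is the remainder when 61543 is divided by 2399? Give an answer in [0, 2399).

1568

61543 = 25*2399 + 1568, so 61543 ≡ 1568 (mod 2399).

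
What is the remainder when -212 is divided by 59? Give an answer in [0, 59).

-212 = -4·59 + 24, so -212 ≡ 24 (mod 59).

24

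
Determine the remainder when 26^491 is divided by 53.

By square-and-multiply:
491 in binary is 111101011, i.e. 491 = 256 + 128 + 64 + 32 + 8 + 2 + 1.
26^1 ≡ 26 (mod 53)
26^2 ≡ 26^2 = 676 ≡ 40 (mod 53)
26^4 ≡ 40^2 = 1600 ≡ 10 (mod 53)
26^8 ≡ 10^2 = 100 ≡ 47 (mod 53)
26^16 ≡ 47^2 = 2209 ≡ 36 (mod 53)
26^32 ≡ 36^2 = 1296 ≡ 24 (mod 53)
26^64 ≡ 24^2 = 576 ≡ 46 (mod 53)
26^128 ≡ 46^2 = 2116 ≡ 49 (mod 53)
26^256 ≡ 49^2 = 2401 ≡ 16 (mod 53)
26^491 = 26^256 × 26^128 × 26^64 × 26^32 × 26^8 × 26^2 × 26^1 ≡ 16 × 49 × 46 × 24 × 47 × 40 × 26 (mod 53).
Accumulate the product:
16 × 49 = 784 ≡ 42
42 × 46 = 1932 ≡ 24
24 × 24 = 576 ≡ 46
46 × 47 = 2162 ≡ 42
42 × 40 = 1680 ≡ 37
37 × 26 = 962 ≡ 8

8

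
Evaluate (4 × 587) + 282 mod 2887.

2630

4 × 587 = 2348
2348 + 282 = 2630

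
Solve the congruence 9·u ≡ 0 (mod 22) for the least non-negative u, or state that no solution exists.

0

gcd(9, 22) = 1, so a unique solution mod 22 exists.
9⁻¹ ≡ 5 (mod 22).
u ≡ 5·0 ≡ 0 (mod 22).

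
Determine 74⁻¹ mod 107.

94

107 = 1*74 + 33
74 = 2*33 + 8
33 = 4*8 + 1
8 = 8*1 + 0
gcd(74, 107) = 1, so the inverse exists.
Back-substitute for 1:
1 = 1*33 − 4*8
  = −4*74 + 9*33
  = 9*107 − 13*74
So 74⁻¹ ≡ −13 ≡ 94 (mod 107).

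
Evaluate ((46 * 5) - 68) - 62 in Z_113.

100

46 * 5 = 230 ≡ 4 (mod 113)
4 - 68 = -64 ≡ 49 (mod 113)
49 - 62 = -13 ≡ 100 (mod 113)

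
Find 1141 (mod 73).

1141 = 15·73 + 46, so 1141 ≡ 46 (mod 73).

46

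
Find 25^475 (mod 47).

36

475 in binary is 111011011, i.e. 475 = 256 + 128 + 64 + 16 + 8 + 2 + 1.
25^1 ≡ 25 (mod 47)
25^2 ≡ 25^2 = 625 ≡ 14 (mod 47)
25^4 ≡ 14^2 = 196 ≡ 8 (mod 47)
25^8 ≡ 8^2 = 64 ≡ 17 (mod 47)
25^16 ≡ 17^2 = 289 ≡ 7 (mod 47)
25^32 ≡ 7^2 = 49 ≡ 2 (mod 47)
25^64 ≡ 2^2 = 4 (mod 47)
25^128 ≡ 4^2 = 16 (mod 47)
25^256 ≡ 16^2 = 256 ≡ 21 (mod 47)
25^475 = 25^256 · 25^128 · 25^64 · 25^16 · 25^8 · 25^2 · 25^1 ≡ 21 · 16 · 4 · 7 · 17 · 14 · 25 (mod 47).
Accumulate the product:
21 · 16 = 336 ≡ 7
7 · 4 = 28
28 · 7 = 196 ≡ 8
8 · 17 = 136 ≡ 42
42 · 14 = 588 ≡ 24
24 · 25 = 600 ≡ 36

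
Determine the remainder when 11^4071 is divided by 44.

By square-and-multiply:
4071 in binary is 111111100111, i.e. 4071 = 2048 + 1024 + 512 + 256 + 128 + 64 + 32 + 4 + 2 + 1.
11^1 ≡ 11 (mod 44)
11^2 ≡ 11^2 = 121 ≡ 33 (mod 44)
11^4 ≡ 33^2 = 1089 ≡ 33 (mod 44)
11^8 ≡ 33^2 = 1089 ≡ 33 (mod 44)
11^16 ≡ 33^2 = 1089 ≡ 33 (mod 44)
11^32 ≡ 33^2 = 1089 ≡ 33 (mod 44)
11^64 ≡ 33^2 = 1089 ≡ 33 (mod 44)
11^128 ≡ 33^2 = 1089 ≡ 33 (mod 44)
11^256 ≡ 33^2 = 1089 ≡ 33 (mod 44)
11^512 ≡ 33^2 = 1089 ≡ 33 (mod 44)
11^1024 ≡ 33^2 = 1089 ≡ 33 (mod 44)
11^2048 ≡ 33^2 = 1089 ≡ 33 (mod 44)
11^4071 = 11^2048 · 11^1024 · 11^512 · 11^256 · 11^128 · 11^64 · 11^32 · 11^4 · 11^2 · 11^1 ≡ 33 · 33 · 33 · 33 · 33 · 33 · 33 · 33 · 33 · 11 (mod 44).
Accumulate the product:
33 · 33 = 1089 ≡ 33
33 · 33 = 1089 ≡ 33
33 · 33 = 1089 ≡ 33
33 · 33 = 1089 ≡ 33
33 · 33 = 1089 ≡ 33
33 · 33 = 1089 ≡ 33
33 · 33 = 1089 ≡ 33
33 · 33 = 1089 ≡ 33
33 · 11 = 363 ≡ 11

11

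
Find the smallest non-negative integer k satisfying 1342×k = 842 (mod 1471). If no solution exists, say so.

gcd(1342, 1471) = 1, so a unique solution mod 1471 exists.
1342⁻¹ ≡ 764 (mod 1471).
k ≡ 764×842 ≡ 461 (mod 1471).

461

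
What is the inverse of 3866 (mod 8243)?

6275

8243 = 2×3866 + 511
3866 = 7×511 + 289
511 = 1×289 + 222
289 = 1×222 + 67
222 = 3×67 + 21
67 = 3×21 + 4
21 = 5×4 + 1
4 = 4×1 + 0
gcd(3866, 8243) = 1, so the inverse exists.
Bézout: 1 = 923×8243 − 1968×3866.
So 3866⁻¹ ≡ −1968 ≡ 6275 (mod 8243).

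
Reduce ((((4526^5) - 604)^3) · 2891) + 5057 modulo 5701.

2323

(4526)^5 ≡ 4482 (mod 5701)
4482 - 604 = 3878
(3878)^3 ≡ 1129 (mod 5701)
1129 · 2891 = 3263939 ≡ 2967 (mod 5701)
2967 + 5057 = 8024 ≡ 2323 (mod 5701)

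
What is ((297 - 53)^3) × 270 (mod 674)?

297 - 53 = 244
(244)^3 ≡ 62 (mod 674)
62 × 270 = 16740 ≡ 564 (mod 674)

564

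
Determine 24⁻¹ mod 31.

22

Apply the Euclidean algorithm and back-substitute:
31 = 1·24 + 7
24 = 3·7 + 3
7 = 2·3 + 1
3 = 3·1 + 0
gcd(24, 31) = 1, so the inverse exists.
Bézout: 1 = 7·31 − 9·24.
So 24⁻¹ ≡ −9 ≡ 22 (mod 31).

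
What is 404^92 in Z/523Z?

By square-and-multiply:
404^1 ≡ 404 (mod 523)
404^2 ≡ 404^2 = 163216 ≡ 40 (mod 523)
404^4 ≡ 40^2 = 1600 ≡ 31 (mod 523)
404^8 ≡ 31^2 = 961 ≡ 438 (mod 523)
404^16 ≡ 438^2 = 191844 ≡ 426 (mod 523)
404^32 ≡ 426^2 = 181476 ≡ 518 (mod 523)
404^64 ≡ 518^2 = 268324 ≡ 25 (mod 523)
404^92 = 404^64 · 404^16 · 404^8 · 404^4 ≡ 25 · 426 · 438 · 31 (mod 523).
Accumulate the product:
25 · 426 = 10650 ≡ 190
190 · 438 = 83220 ≡ 63
63 · 31 = 1953 ≡ 384

384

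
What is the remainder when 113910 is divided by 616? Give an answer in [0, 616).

113910 = 184*616 + 566, so 113910 ≡ 566 (mod 616).

566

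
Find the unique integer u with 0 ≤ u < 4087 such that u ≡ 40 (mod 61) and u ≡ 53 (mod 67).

61⁻¹ mod 67: 61*11 ≡ 1 (mod 67), so 61⁻¹ ≡ 11.
u = 40 + 61*((53 − 40)*11 mod 67) = 40 + 61*9 = 589.
Check: 589 mod 61 = 40, 589 mod 67 = 53. ✓

589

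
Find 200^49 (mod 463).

By square-and-multiply:
200^1 ≡ 200 (mod 463)
200^2 ≡ 200^2 = 40000 ≡ 182 (mod 463)
200^4 ≡ 182^2 = 33124 ≡ 251 (mod 463)
200^8 ≡ 251^2 = 63001 ≡ 33 (mod 463)
200^16 ≡ 33^2 = 1089 ≡ 163 (mod 463)
200^32 ≡ 163^2 = 26569 ≡ 178 (mod 463)
200^49 = 200^32 · 200^16 · 200^1 ≡ 178 · 163 · 200 (mod 463).
Accumulate the product:
178 · 163 = 29014 ≡ 308
308 · 200 = 61600 ≡ 21

21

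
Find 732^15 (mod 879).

702

Compute successive squares:
732^1 ≡ 732 (mod 879)
732^2 ≡ 732^2 = 535824 ≡ 513 (mod 879)
732^4 ≡ 513^2 = 263169 ≡ 348 (mod 879)
732^8 ≡ 348^2 = 121104 ≡ 681 (mod 879)
732^15 = 732^8 · 732^4 · 732^2 · 732^1 ≡ 681 · 348 · 513 · 732 (mod 879).
Accumulate the product:
681 · 348 = 236988 ≡ 537
537 · 513 = 275481 ≡ 354
354 · 732 = 259128 ≡ 702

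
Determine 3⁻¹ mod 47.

Run the extended Euclidean algorithm:
47 = 15*3 + 2
3 = 1*2 + 1
2 = 2*1 + 0
gcd(3, 47) = 1, so the inverse exists.
Bézout: 1 = −1*47 + 16*3.
So 3⁻¹ ≡ 16 (mod 47).

16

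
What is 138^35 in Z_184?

0

Using repeated squaring:
35 in binary is 100011, i.e. 35 = 32 + 2 + 1.
138^1 ≡ 138 (mod 184)
138^2 ≡ 138^2 = 19044 ≡ 92 (mod 184)
138^4 ≡ 92^2 = 8464 ≡ 0 (mod 184)
138^8 ≡ 0^2 = 0 (mod 184)
138^16 ≡ 0^2 = 0 (mod 184)
138^32 ≡ 0^2 = 0 (mod 184)
138^35 = 138^32 · 138^2 · 138^1 ≡ 0 · 92 · 138 (mod 184).
Accumulate the product:
0 · 92 = 0
0 · 138 = 0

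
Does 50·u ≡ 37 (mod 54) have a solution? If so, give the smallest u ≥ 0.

no solution

gcd(50, 54) = 2, and 2 does not divide 37.
So the congruence has no solution.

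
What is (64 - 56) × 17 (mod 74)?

62

64 - 56 = 8
8 × 17 = 136 ≡ 62 (mod 74)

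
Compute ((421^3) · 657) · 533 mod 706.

(421)^3 ≡ 615 (mod 706)
615 · 657 = 404055 ≡ 223 (mod 706)
223 · 533 = 118859 ≡ 251 (mod 706)

251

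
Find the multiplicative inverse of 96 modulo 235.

Apply the Euclidean algorithm and back-substitute:
235 = 2*96 + 43
96 = 2*43 + 10
43 = 4*10 + 3
10 = 3*3 + 1
3 = 3*1 + 0
gcd(96, 235) = 1, so the inverse exists.
Bézout: 1 = −29*235 + 71*96.
So 96⁻¹ ≡ 71 (mod 235).

71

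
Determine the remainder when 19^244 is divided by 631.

Compute successive squares:
19^1 ≡ 19 (mod 631)
19^2 ≡ 19^2 = 361 (mod 631)
19^4 ≡ 361^2 = 130321 ≡ 335 (mod 631)
19^8 ≡ 335^2 = 112225 ≡ 538 (mod 631)
19^16 ≡ 538^2 = 289444 ≡ 446 (mod 631)
19^32 ≡ 446^2 = 198916 ≡ 151 (mod 631)
19^64 ≡ 151^2 = 22801 ≡ 85 (mod 631)
19^128 ≡ 85^2 = 7225 ≡ 284 (mod 631)
19^244 = 19^128 × 19^64 × 19^32 × 19^16 × 19^4 ≡ 284 × 85 × 151 × 446 × 335 (mod 631).
Accumulate the product:
284 × 85 = 24140 ≡ 162
162 × 151 = 24462 ≡ 484
484 × 446 = 215864 ≡ 62
62 × 335 = 20770 ≡ 578

578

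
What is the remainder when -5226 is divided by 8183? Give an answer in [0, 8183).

-5226 = -1*8183 + 2957, so -5226 ≡ 2957 (mod 8183).

2957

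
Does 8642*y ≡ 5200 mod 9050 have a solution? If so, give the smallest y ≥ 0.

3625

gcd(8642, 9050) = 2, and 2 | 5200, so solutions exist.
Divide through by 2: 4321*y mod 4525 = 2600.
4321⁻¹ ≡ 4281 (mod 4525).
y ≡ 4281*2600 ≡ 3625 (mod 4525).
The smallest non-negative solution is y = 3625.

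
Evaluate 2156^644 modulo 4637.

1695

2156^1 ≡ 2156 (mod 4637)
2156^2 ≡ 2156^2 = 4648336 ≡ 2062 (mod 4637)
2156^4 ≡ 2062^2 = 4251844 ≡ 4352 (mod 4637)
2156^8 ≡ 4352^2 = 18939904 ≡ 2396 (mod 4637)
2156^16 ≡ 2396^2 = 5740816 ≡ 210 (mod 4637)
2156^32 ≡ 210^2 = 44100 ≡ 2367 (mod 4637)
2156^64 ≡ 2367^2 = 5602689 ≡ 1193 (mod 4637)
2156^128 ≡ 1193^2 = 1423249 ≡ 4327 (mod 4637)
2156^256 ≡ 4327^2 = 18722929 ≡ 3360 (mod 4637)
2156^512 ≡ 3360^2 = 11289600 ≡ 3142 (mod 4637)
2156^644 = 2156^512 · 2156^128 · 2156^4 ≡ 3142 · 4327 · 4352 (mod 4637).
Accumulate the product:
3142 · 4327 = 13595434 ≡ 4387
4387 · 4352 = 19092224 ≡ 1695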